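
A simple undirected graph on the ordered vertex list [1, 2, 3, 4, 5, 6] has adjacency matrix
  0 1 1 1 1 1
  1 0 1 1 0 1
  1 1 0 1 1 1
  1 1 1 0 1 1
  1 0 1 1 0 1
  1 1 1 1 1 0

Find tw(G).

4

A width-4 tree decomposition is:
Bags: B1 = {1, 2, 3, 4, 6}  B2 = {1, 3, 4, 5, 6}
Tree: B1–B2
Each bag holds 5 vertices, so the decomposition has width 4, which upper-bounds the treewidth. For the lower bound, the 5 vertices {1, 2, 3, 4, 6} are pairwise adjacent, and any tree decomposition puts a clique entirely inside one bag — forcing width ≥ 4. The upper and lower bounds meet at 4, so that is the treewidth.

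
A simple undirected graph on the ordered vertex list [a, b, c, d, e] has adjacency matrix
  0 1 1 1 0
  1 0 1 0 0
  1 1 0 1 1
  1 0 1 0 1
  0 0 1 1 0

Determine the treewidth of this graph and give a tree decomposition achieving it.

Treewidth 2.
Bags: B1 = {a, c, d}  B2 = {c, d, e}  B3 = {a, b, c}
Tree: B1–B2, B1–B3

Every bag has size at most 3, so the width is 3 − 1 = 2 and tw(G) ≤ 2. Conversely, {c, d, e} is a clique of size 3, and the vertices of any clique must share a bag in every tree decomposition; so some bag has ≥ 3 vertices and tw(G) ≥ 2. Combining the bounds, tw(G) = 2.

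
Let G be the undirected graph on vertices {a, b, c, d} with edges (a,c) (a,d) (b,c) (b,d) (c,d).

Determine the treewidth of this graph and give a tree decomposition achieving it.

The largest bag has 3 vertices, giving width 2; this decomposition certifies tw(G) ≤ 2. For the lower bound, the 3 vertices {a, c, d} are pairwise adjacent, and any tree decomposition puts a clique entirely inside one bag — forcing width ≥ 2. Hence tw(G) = 2 exactly.

Treewidth 2.
One optimal decomposition is:
Bags: B1 = {a, c, d}  B2 = {b, c, d}
Tree: B1–B2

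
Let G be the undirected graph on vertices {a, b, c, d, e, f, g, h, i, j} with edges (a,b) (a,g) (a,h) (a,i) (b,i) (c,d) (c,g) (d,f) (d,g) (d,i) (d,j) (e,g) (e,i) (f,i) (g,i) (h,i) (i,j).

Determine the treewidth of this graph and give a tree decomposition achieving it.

Each bag holds 3 vertices, so the decomposition has width 2, which upper-bounds the treewidth. Conversely, {c, d, g} is a clique of size 3, and the vertices of any clique must share a bag in every tree decomposition; so some bag has ≥ 3 vertices and tw(G) ≥ 2. Combining the bounds, tw(G) = 2.

Treewidth 2.
One optimal decomposition is:
Bags: B1 = {d, f, i}  B2 = {d, g, i}  B3 = {a, g, i}  B4 = {e, g, i}  B5 = {d, i, j}  B6 = {a, b, i}  B7 = {a, h, i}  B8 = {c, d, g}
Tree: B1–B2, B2–B3, B3–B4, B1–B5, B3–B6, B6–B7, B2–B8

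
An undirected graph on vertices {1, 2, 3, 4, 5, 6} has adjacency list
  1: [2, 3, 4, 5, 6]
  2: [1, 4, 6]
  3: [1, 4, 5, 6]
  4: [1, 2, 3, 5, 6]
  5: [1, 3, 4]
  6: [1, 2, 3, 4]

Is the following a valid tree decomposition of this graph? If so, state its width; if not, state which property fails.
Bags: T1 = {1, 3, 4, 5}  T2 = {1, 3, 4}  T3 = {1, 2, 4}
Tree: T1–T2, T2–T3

No — vertex 6 appears in no bag.

A tree decomposition must satisfy three properties: every vertex lies in some bag; for every edge, both endpoints lie together in some bag; and for every vertex, the bags containing it form a connected subtree. Here vertex 6 appears in no bag, so the decomposition is invalid.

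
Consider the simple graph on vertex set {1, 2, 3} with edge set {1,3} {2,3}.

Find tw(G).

A width-1 tree decomposition is:
Bags: B1 = {1, 3}  B2 = {2, 3}
Tree: B1–B2
The largest bag has 2 vertices, giving width 1; this decomposition certifies tw(G) ≤ 1. Since G has at least one edge (e.g. 1–3), it is not an edgeless graph, so tw(G) ≥ 1. Combining the bounds, tw(G) = 1.

1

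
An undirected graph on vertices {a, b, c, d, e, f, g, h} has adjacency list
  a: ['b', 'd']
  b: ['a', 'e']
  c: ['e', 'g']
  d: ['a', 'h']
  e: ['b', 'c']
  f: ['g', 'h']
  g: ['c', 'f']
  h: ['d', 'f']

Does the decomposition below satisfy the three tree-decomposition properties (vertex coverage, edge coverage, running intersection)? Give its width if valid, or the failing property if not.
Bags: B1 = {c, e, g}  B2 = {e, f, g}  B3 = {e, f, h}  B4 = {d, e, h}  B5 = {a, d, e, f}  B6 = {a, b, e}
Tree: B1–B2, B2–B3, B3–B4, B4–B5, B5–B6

No — bags containing vertex f are not connected in the tree.

A tree decomposition must satisfy three properties: every vertex lies in some bag; for every edge, both endpoints lie together in some bag; and for every vertex, the bags containing it form a connected subtree. Here bags containing vertex f are not connected in the tree, so the decomposition is invalid.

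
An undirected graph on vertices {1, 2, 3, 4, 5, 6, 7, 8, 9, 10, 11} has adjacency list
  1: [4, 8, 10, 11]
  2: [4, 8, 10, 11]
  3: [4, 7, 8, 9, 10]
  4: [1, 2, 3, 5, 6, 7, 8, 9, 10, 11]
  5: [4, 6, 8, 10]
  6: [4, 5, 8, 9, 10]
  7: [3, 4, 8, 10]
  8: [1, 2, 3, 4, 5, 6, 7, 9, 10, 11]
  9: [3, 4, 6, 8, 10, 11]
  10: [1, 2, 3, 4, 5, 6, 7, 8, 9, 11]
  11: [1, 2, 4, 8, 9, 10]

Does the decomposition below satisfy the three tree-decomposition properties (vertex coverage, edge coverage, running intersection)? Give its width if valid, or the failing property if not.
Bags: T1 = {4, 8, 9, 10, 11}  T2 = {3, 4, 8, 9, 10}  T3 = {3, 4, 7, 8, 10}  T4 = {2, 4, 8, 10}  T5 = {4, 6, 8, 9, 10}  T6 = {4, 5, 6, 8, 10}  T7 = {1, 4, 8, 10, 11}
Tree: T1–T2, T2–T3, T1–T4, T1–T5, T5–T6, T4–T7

A tree decomposition must satisfy three properties: every vertex lies in some bag; for every edge, both endpoints lie together in some bag; and for every vertex, the bags containing it form a connected subtree. Here edge (11,2) lies in no bag, so the decomposition is invalid.

No — edge (11,2) lies in no bag.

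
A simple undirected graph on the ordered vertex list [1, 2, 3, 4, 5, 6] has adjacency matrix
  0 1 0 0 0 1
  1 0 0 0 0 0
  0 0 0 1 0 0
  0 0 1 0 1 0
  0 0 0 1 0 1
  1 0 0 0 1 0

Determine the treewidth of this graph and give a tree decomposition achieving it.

Treewidth 1.
One optimal decomposition is:
Bags: B1 = {3, 4}  B2 = {4, 5}  B3 = {5, 6}  B4 = {1, 6}  B5 = {1, 2}
Tree: B1–B2, B2–B3, B3–B4, B4–B5

Each bag holds 2 vertices, so the decomposition has width 1, which upper-bounds the treewidth. Any graph with an edge has treewidth ≥ 1, and G has the edge 3–4. Combining the bounds, tw(G) = 1.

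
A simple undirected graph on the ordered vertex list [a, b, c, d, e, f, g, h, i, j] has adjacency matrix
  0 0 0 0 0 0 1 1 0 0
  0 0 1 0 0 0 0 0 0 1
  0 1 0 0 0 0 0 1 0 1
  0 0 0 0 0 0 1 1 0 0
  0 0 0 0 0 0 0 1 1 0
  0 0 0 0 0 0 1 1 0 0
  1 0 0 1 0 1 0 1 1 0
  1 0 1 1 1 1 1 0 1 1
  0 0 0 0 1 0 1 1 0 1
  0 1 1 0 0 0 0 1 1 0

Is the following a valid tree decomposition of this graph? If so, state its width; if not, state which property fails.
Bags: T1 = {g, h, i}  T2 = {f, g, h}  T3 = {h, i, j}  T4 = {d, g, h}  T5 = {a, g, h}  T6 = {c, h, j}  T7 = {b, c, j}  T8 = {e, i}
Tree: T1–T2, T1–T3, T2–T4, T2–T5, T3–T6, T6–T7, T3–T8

A tree decomposition must satisfy three properties: every vertex lies in some bag; for every edge, both endpoints lie together in some bag; and for every vertex, the bags containing it form a connected subtree. Here edge (h,e) lies in no bag, so the decomposition is invalid.

No — edge (h,e) lies in no bag.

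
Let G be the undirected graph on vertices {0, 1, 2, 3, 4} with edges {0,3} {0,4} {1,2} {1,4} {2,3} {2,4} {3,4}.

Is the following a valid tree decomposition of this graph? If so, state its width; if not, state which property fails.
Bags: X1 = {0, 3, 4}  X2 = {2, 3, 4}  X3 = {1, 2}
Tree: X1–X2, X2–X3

No — edge (4,1) lies in no bag.

A tree decomposition must satisfy three properties: every vertex lies in some bag; for every edge, both endpoints lie together in some bag; and for every vertex, the bags containing it form a connected subtree. Here edge (4,1) lies in no bag, so the decomposition is invalid.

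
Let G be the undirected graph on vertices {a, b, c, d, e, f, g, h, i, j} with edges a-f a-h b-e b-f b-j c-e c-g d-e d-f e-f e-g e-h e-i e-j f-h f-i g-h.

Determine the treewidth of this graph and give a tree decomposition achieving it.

Treewidth 2.
One such decomposition:
Bags: B1 = {c, e, g}  B2 = {e, g, h}  B3 = {e, f, h}  B4 = {e, f, i}  B5 = {b, e, f}  B6 = {d, e, f}  B7 = {a, f, h}  B8 = {b, e, j}
Tree: B1–B2, B2–B3, B3–B4, B3–B5, B4–B6, B3–B7, B5–B8

Each bag holds 3 vertices, so the decomposition has width 2, which upper-bounds the treewidth. For the lower bound, the 3 vertices {e, g, h} are pairwise adjacent, and any tree decomposition puts a clique entirely inside one bag — forcing width ≥ 2. Hence tw(G) = 2 exactly.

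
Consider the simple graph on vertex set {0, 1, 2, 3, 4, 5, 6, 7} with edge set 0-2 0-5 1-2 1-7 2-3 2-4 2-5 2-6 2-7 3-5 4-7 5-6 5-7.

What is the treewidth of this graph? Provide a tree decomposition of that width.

Treewidth 2.
Bags: B1 = {2, 4, 7}  B2 = {1, 2, 7}  B3 = {2, 5, 7}  B4 = {0, 2, 5}  B5 = {2, 5, 6}  B6 = {2, 3, 5}
Tree: B1–B2, B2–B3, B3–B4, B4–B5, B4–B6

The largest bag has 3 vertices, giving width 2; this decomposition certifies tw(G) ≤ 2. On the other hand G contains the 3-clique {1, 2, 7}. A clique must lie in a single bag of any decomposition, so no decomposition can have width below 2. The upper and lower bounds meet at 2, so that is the treewidth.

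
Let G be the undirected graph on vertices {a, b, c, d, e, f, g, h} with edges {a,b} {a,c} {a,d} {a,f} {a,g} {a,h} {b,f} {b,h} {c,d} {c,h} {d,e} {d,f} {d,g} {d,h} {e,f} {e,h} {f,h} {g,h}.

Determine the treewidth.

3

A width-3 tree decomposition is:
Bags: B1 = {a, d, f, h}  B2 = {d, e, f, h}  B3 = {a, d, g, h}  B4 = {a, b, f, h}  B5 = {a, c, d, h}
Tree: B1–B2, B1–B3, B1–B4, B1–B5
The largest bag has 4 vertices, giving width 3; this decomposition certifies tw(G) ≤ 3. Conversely, {d, e, f, h} is a clique of size 4, and the vertices of any clique must share a bag in every tree decomposition; so some bag has ≥ 4 vertices and tw(G) ≥ 3. Hence tw(G) = 3 exactly.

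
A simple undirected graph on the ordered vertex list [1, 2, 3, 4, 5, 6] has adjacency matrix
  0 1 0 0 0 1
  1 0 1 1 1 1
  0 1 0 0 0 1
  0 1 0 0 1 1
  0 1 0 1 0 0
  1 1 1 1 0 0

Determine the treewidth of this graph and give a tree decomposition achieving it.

Treewidth 2.
One optimal decomposition is:
Bags: B1 = {2, 4, 6}  B2 = {2, 4, 5}  B3 = {2, 3, 6}  B4 = {1, 2, 6}
Tree: B1–B2, B1–B3, B1–B4

Each bag holds 3 vertices, so the decomposition has width 2, which upper-bounds the treewidth. Conversely, {2, 4, 5} is a clique of size 3, and the vertices of any clique must share a bag in every tree decomposition; so some bag has ≥ 3 vertices and tw(G) ≥ 2. Combining the bounds, tw(G) = 2.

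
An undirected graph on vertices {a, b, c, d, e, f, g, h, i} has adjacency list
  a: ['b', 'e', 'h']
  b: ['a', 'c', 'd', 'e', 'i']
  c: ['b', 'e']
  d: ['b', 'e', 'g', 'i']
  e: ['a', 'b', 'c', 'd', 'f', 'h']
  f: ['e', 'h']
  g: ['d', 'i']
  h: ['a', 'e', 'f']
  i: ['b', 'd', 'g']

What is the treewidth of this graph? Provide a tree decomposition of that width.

The largest bag has 3 vertices, giving width 2; this decomposition certifies tw(G) ≤ 2. For the lower bound, the 3 vertices {d, g, i} are pairwise adjacent, and any tree decomposition puts a clique entirely inside one bag — forcing width ≥ 2. Combining the bounds, tw(G) = 2.

Treewidth 2.
One optimal decomposition is:
Bags: B1 = {b, d, i}  B2 = {d, g, i}  B3 = {b, d, e}  B4 = {a, b, e}  B5 = {a, e, h}  B6 = {b, c, e}  B7 = {e, f, h}
Tree: B1–B2, B1–B3, B3–B4, B4–B5, B3–B6, B5–B7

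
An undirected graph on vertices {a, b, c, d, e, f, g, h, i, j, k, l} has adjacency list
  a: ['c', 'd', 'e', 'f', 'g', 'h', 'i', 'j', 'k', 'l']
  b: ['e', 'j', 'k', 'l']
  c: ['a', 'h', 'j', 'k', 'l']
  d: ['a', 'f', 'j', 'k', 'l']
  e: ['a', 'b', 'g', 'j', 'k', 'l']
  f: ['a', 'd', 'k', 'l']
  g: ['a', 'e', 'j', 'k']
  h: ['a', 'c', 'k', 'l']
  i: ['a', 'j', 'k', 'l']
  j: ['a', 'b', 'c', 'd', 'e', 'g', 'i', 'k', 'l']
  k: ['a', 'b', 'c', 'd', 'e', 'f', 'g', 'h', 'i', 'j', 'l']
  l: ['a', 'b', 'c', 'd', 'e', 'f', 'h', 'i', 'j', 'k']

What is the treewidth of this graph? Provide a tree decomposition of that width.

Every bag has size at most 5, so the width is 5 − 1 = 4 and tw(G) ≤ 4. On the other hand G contains the 5-clique {a, e, g, j, k}. A clique must lie in a single bag of any decomposition, so no decomposition can have width below 4. Combining the bounds, tw(G) = 4.

Treewidth 4.
Bags: B1 = {a, e, j, k, l}  B2 = {a, d, j, k, l}  B3 = {a, d, f, k, l}  B4 = {a, c, j, k, l}  B5 = {a, c, h, k, l}  B6 = {a, e, g, j, k}  B7 = {a, i, j, k, l}  B8 = {b, e, j, k, l}
Tree: B1–B2, B2–B3, B2–B4, B4–B5, B1–B6, B2–B7, B1–B8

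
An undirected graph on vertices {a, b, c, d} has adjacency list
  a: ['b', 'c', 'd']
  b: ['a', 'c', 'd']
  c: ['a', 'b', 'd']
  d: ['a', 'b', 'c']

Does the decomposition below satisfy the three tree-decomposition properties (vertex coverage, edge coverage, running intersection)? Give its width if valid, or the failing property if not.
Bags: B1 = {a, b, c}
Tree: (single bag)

No — vertex d appears in no bag.

A tree decomposition must satisfy three properties: every vertex lies in some bag; for every edge, both endpoints lie together in some bag; and for every vertex, the bags containing it form a connected subtree. Here vertex d appears in no bag, so the decomposition is invalid.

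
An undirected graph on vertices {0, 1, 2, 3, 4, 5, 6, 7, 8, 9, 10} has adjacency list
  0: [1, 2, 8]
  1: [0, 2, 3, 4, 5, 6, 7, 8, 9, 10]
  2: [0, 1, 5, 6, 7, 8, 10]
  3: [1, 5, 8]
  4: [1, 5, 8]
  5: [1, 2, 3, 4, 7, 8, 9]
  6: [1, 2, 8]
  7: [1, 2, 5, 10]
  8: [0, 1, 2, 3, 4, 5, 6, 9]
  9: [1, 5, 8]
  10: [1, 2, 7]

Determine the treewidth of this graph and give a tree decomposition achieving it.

Treewidth 3.
One such decomposition:
Bags: B1 = {1, 2, 5, 8}  B2 = {1, 5, 8, 9}  B3 = {1, 4, 5, 8}  B4 = {0, 1, 2, 8}  B5 = {1, 2, 5, 7}  B6 = {1, 2, 6, 8}  B7 = {1, 2, 7, 10}  B8 = {1, 3, 5, 8}
Tree: B1–B2, B2–B3, B1–B4, B1–B5, B4–B6, B5–B7, B3–B8

The largest bag has 4 vertices, giving width 3; this decomposition certifies tw(G) ≤ 3. On the other hand G contains the 4-clique {0, 1, 2, 8}. A clique must lie in a single bag of any decomposition, so no decomposition can have width below 3. Combining the bounds, tw(G) = 3.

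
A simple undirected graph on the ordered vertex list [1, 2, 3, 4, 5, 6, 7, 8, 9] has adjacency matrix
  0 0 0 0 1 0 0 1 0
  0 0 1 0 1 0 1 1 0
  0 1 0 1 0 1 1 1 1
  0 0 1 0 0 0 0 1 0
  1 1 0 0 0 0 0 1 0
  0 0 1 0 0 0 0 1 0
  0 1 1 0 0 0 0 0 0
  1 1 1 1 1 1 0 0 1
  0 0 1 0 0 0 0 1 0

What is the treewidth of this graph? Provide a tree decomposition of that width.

The largest bag has 3 vertices, giving width 2; this decomposition certifies tw(G) ≤ 2. Conversely, {1, 5, 8} is a clique of size 3, and the vertices of any clique must share a bag in every tree decomposition; so some bag has ≥ 3 vertices and tw(G) ≥ 2. Hence tw(G) = 2 exactly.

Treewidth 2.
Bags: B1 = {2, 3, 8}  B2 = {2, 3, 7}  B3 = {2, 5, 8}  B4 = {3, 6, 8}  B5 = {3, 8, 9}  B6 = {3, 4, 8}  B7 = {1, 5, 8}
Tree: B1–B2, B1–B3, B1–B4, B4–B5, B5–B6, B3–B7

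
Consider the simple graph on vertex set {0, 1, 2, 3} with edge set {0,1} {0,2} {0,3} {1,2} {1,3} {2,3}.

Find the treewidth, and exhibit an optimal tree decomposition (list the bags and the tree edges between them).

With just one bag of size 4, the width is 4 − 1 = 3, so tw(G) ≤ 3. For the lower bound, the 4 vertices {0, 1, 2, 3} are pairwise adjacent, and any tree decomposition puts a clique entirely inside one bag — forcing width ≥ 3. Hence tw(G) = 3 exactly.

Treewidth 3.
Bags: B1 = {0, 1, 2, 3}
Tree: (single bag)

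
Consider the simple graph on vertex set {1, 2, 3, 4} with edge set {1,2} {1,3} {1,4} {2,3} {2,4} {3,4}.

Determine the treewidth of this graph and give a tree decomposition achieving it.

A single bag containing all 4 vertices is trivially a valid decomposition of width 3. Conversely, {1, 2, 3, 4} is a clique of size 4, and the vertices of any clique must share a bag in every tree decomposition; so some bag has ≥ 4 vertices and tw(G) ≥ 3. Therefore the treewidth is 3.

Treewidth 3.
One such decomposition:
Bags: B1 = {1, 2, 3, 4}
Tree: (single bag)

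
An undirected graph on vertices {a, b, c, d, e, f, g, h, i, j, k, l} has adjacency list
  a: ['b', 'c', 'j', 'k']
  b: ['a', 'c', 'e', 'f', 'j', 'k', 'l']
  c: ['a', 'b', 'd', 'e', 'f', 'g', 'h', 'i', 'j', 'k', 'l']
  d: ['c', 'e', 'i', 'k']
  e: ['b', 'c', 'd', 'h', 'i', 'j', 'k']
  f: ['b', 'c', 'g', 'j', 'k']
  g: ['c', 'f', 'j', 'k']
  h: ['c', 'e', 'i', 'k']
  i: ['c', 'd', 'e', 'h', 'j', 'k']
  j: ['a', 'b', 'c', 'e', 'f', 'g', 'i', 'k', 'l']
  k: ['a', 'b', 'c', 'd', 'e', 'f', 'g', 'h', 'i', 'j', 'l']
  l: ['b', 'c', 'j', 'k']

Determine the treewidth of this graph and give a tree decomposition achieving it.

Each bag holds 5 vertices, so the decomposition has width 4, which upper-bounds the treewidth. On the other hand G contains the 5-clique {c, d, e, i, k}. A clique must lie in a single bag of any decomposition, so no decomposition can have width below 4. Combining the bounds, tw(G) = 4.

Treewidth 4.
One such decomposition:
Bags: B1 = {b, c, j, k, l}  B2 = {b, c, e, j, k}  B3 = {a, b, c, j, k}  B4 = {c, e, i, j, k}  B5 = {b, c, f, j, k}  B6 = {c, e, h, i, k}  B7 = {c, f, g, j, k}  B8 = {c, d, e, i, k}
Tree: B1–B2, B2–B3, B2–B4, B2–B5, B4–B6, B5–B7, B4–B8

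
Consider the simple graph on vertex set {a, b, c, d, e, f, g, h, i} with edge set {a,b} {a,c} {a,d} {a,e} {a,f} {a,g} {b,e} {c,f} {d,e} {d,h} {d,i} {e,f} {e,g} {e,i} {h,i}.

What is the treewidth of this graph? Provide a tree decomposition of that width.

Each bag holds 3 vertices, so the decomposition has width 2, which upper-bounds the treewidth. For the lower bound, the 3 vertices {d, h, i} are pairwise adjacent, and any tree decomposition puts a clique entirely inside one bag — forcing width ≥ 2. Therefore the treewidth is 2.

Treewidth 2.
One such decomposition:
Bags: B1 = {a, e, f}  B2 = {a, c, f}  B3 = {a, e, g}  B4 = {a, d, e}  B5 = {d, e, i}  B6 = {d, h, i}  B7 = {a, b, e}
Tree: B1–B2, B1–B3, B3–B4, B4–B5, B5–B6, B4–B7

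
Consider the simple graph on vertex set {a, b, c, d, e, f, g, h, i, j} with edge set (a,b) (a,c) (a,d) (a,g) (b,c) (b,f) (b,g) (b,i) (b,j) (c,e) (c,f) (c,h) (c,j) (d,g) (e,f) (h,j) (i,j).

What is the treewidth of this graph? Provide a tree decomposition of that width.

Treewidth 2.
Bags: B1 = {b, c, f}  B2 = {b, c, j}  B3 = {b, i, j}  B4 = {c, e, f}  B5 = {a, b, c}  B6 = {a, b, g}  B7 = {c, h, j}  B8 = {a, d, g}
Tree: B1–B2, B2–B3, B1–B4, B2–B5, B5–B6, B2–B7, B6–B8

Every bag has size at most 3, so the width is 3 − 1 = 2 and tw(G) ≤ 2. On the other hand G contains the 3-clique {a, d, g}. A clique must lie in a single bag of any decomposition, so no decomposition can have width below 2. Hence tw(G) = 2 exactly.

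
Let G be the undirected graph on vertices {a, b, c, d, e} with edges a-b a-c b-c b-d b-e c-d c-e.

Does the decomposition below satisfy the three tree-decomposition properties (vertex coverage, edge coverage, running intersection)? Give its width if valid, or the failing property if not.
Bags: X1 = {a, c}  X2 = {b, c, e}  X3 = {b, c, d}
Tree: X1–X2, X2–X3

No — edge (b,a) lies in no bag.

A tree decomposition must satisfy three properties: every vertex lies in some bag; for every edge, both endpoints lie together in some bag; and for every vertex, the bags containing it form a connected subtree. Here edge (b,a) lies in no bag, so the decomposition is invalid.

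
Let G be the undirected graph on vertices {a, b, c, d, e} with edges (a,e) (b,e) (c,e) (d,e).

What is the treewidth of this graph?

A width-1 tree decomposition is:
Bags: B1 = {b, e}  B2 = {a, e}  B3 = {d, e}  B4 = {c, e}
Tree: B1–B2, B1–B3, B3–B4
Each bag holds 2 vertices, so the decomposition has width 1, which upper-bounds the treewidth. Any graph with an edge has treewidth ≥ 1, and G has the edge b–e. Therefore the treewidth is 1.

1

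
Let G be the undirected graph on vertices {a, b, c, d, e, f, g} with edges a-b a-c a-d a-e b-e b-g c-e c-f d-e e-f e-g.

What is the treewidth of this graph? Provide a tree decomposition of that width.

Treewidth 2.
One such decomposition:
Bags: B1 = {a, b, e}  B2 = {b, e, g}  B3 = {a, d, e}  B4 = {a, c, e}  B5 = {c, e, f}
Tree: B1–B2, B1–B3, B1–B4, B4–B5

Each bag holds 3 vertices, so the decomposition has width 2, which upper-bounds the treewidth. On the other hand G contains the 3-clique {b, e, g}. A clique must lie in a single bag of any decomposition, so no decomposition can have width below 2. Therefore the treewidth is 2.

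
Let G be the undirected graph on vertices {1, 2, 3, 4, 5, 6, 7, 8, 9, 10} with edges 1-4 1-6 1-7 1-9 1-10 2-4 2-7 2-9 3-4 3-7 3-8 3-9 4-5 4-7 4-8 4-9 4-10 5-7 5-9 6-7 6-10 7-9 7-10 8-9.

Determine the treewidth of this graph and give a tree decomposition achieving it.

Treewidth 3.
One such decomposition:
Bags: B1 = {2, 4, 7, 9}  B2 = {1, 4, 7, 9}  B3 = {4, 5, 7, 9}  B4 = {1, 4, 7, 10}  B5 = {3, 4, 7, 9}  B6 = {3, 4, 8, 9}  B7 = {1, 6, 7, 10}
Tree: B1–B2, B1–B3, B2–B4, B3–B5, B5–B6, B4–B7

Each bag holds 4 vertices, so the decomposition has width 3, which upper-bounds the treewidth. For the lower bound, the 4 vertices {3, 4, 8, 9} are pairwise adjacent, and any tree decomposition puts a clique entirely inside one bag — forcing width ≥ 3. The upper and lower bounds meet at 3, so that is the treewidth.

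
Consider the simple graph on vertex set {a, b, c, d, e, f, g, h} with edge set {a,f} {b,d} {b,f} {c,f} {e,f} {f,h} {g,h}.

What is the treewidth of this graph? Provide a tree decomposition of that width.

Every bag has size at most 2, so the width is 2 − 1 = 1 and tw(G) ≤ 1. Since G has at least one edge (e.g. f–c), it is not an edgeless graph, so tw(G) ≥ 1. Combining the bounds, tw(G) = 1.

Treewidth 1.
Bags: B1 = {c, f}  B2 = {a, f}  B3 = {b, f}  B4 = {e, f}  B5 = {f, h}  B6 = {b, d}  B7 = {g, h}
Tree: B1–B2, B2–B3, B1–B4, B1–B5, B3–B6, B5–B7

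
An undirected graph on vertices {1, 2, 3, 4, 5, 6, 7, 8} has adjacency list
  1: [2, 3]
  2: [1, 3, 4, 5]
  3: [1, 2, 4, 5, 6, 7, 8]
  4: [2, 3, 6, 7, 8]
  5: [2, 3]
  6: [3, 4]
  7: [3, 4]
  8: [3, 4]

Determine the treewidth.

2

A width-2 tree decomposition is:
Bags: B1 = {2, 3, 5}  B2 = {2, 3, 4}  B3 = {1, 2, 3}  B4 = {3, 4, 7}  B5 = {3, 4, 6}  B6 = {3, 4, 8}
Tree: B1–B2, B1–B3, B2–B4, B2–B5, B5–B6
Every bag has size at most 3, so the width is 3 − 1 = 2 and tw(G) ≤ 2. On the other hand G contains the 3-clique {1, 2, 3}. A clique must lie in a single bag of any decomposition, so no decomposition can have width below 2. Combining the bounds, tw(G) = 2.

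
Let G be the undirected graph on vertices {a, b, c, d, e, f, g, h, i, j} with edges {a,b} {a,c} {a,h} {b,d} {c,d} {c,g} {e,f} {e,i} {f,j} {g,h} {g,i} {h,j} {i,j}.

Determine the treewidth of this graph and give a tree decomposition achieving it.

Treewidth 2.
One optimal decomposition is:
Bags: B1 = {e, f, i}  B2 = {f, i, j}  B3 = {g, i, j}  B4 = {g, h, j}  B5 = {c, g, h}  B6 = {a, c, h}  B7 = {a, c, d}  B8 = {a, b, d}
Tree: B1–B2, B2–B3, B3–B4, B4–B5, B5–B6, B6–B7, B7–B8

Each bag holds 3 vertices, so the decomposition has width 2, which upper-bounds the treewidth. Since e–f–j–i–e is a cycle in G, G is not acyclic. Forests are exactly the graphs of treewidth ≤ 1, so tw(G) ≥ 2. Hence tw(G) = 2 exactly.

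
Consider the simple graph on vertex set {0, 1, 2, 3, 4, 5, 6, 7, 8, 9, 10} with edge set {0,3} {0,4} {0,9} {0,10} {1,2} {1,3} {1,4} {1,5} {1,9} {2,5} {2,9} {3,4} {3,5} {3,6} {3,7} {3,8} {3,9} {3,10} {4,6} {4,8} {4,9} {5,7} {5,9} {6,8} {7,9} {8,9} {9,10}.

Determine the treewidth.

3

A width-3 tree decomposition is:
Bags: B1 = {3, 5, 7, 9}  B2 = {1, 3, 5, 9}  B3 = {1, 3, 4, 9}  B4 = {3, 4, 8, 9}  B5 = {1, 2, 5, 9}  B6 = {0, 3, 4, 9}  B7 = {0, 3, 9, 10}  B8 = {3, 4, 6, 8}
Tree: B1–B2, B2–B3, B3–B4, B2–B5, B3–B6, B6–B7, B4–B8
Each bag holds 4 vertices, so the decomposition has width 3, which upper-bounds the treewidth. For the lower bound, the 4 vertices {1, 2, 5, 9} are pairwise adjacent, and any tree decomposition puts a clique entirely inside one bag — forcing width ≥ 3. Therefore the treewidth is 3.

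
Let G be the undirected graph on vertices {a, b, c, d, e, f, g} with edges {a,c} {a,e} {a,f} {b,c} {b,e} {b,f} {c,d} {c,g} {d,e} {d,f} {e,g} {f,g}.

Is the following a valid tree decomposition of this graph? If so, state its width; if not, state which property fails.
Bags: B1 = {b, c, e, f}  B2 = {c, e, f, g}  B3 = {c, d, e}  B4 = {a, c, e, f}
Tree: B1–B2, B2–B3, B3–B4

No — edge (f,d) lies in no bag.

A tree decomposition must satisfy three properties: every vertex lies in some bag; for every edge, both endpoints lie together in some bag; and for every vertex, the bags containing it form a connected subtree. Here edge (f,d) lies in no bag, so the decomposition is invalid.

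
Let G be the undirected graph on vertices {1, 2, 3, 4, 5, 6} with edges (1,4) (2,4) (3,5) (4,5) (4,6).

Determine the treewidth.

A width-1 tree decomposition is:
Bags: B1 = {4, 6}  B2 = {4, 5}  B3 = {2, 4}  B4 = {3, 5}  B5 = {1, 4}
Tree: B1–B2, B1–B3, B2–B4, B1–B5
Every bag has size at most 2, so the width is 2 − 1 = 1 and tw(G) ≤ 1. Any graph with an edge has treewidth ≥ 1, and G has the edge 4–6. Combining the bounds, tw(G) = 1.

1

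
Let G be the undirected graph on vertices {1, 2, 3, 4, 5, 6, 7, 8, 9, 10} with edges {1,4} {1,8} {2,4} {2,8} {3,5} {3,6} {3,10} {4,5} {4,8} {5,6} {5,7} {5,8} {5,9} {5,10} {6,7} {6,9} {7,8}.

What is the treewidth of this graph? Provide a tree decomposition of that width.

Treewidth 2.
One optimal decomposition is:
Bags: B1 = {5, 6, 9}  B2 = {5, 6, 7}  B3 = {3, 5, 6}  B4 = {3, 5, 10}  B5 = {5, 7, 8}  B6 = {4, 5, 8}  B7 = {1, 4, 8}  B8 = {2, 4, 8}
Tree: B1–B2, B1–B3, B3–B4, B2–B5, B5–B6, B6–B7, B7–B8

Each bag holds 3 vertices, so the decomposition has width 2, which upper-bounds the treewidth. For the lower bound, the 3 vertices {1, 4, 8} are pairwise adjacent, and any tree decomposition puts a clique entirely inside one bag — forcing width ≥ 2. Therefore the treewidth is 2.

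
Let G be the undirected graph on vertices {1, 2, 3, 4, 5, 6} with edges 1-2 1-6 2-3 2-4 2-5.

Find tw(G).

1

A width-1 tree decomposition is:
Bags: B1 = {2, 3}  B2 = {1, 2}  B3 = {2, 4}  B4 = {1, 6}  B5 = {2, 5}
Tree: B1–B2, B1–B3, B2–B4, B2–B5
Every bag has size at most 2, so the width is 2 − 1 = 1 and tw(G) ≤ 1. Any graph with an edge has treewidth ≥ 1, and G has the edge 2–3. Combining the bounds, tw(G) = 1.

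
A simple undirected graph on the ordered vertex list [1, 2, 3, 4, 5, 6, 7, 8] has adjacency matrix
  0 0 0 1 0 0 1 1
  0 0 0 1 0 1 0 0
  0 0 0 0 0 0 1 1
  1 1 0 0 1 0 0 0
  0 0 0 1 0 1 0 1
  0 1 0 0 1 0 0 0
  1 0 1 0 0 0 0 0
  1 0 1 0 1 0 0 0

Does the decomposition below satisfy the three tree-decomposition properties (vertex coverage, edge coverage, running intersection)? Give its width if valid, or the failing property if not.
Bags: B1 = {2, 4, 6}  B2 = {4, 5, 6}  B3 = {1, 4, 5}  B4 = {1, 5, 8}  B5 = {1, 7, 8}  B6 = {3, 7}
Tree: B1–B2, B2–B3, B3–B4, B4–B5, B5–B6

A tree decomposition must satisfy three properties: every vertex lies in some bag; for every edge, both endpoints lie together in some bag; and for every vertex, the bags containing it form a connected subtree. Here edge (8,3) lies in no bag, so the decomposition is invalid.

No — edge (8,3) lies in no bag.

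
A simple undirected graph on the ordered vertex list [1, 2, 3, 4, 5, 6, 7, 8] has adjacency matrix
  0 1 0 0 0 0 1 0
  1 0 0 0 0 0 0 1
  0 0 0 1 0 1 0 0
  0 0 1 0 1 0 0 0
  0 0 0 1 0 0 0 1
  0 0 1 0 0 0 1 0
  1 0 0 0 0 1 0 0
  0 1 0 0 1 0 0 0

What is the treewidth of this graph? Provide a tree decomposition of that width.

Treewidth 2.
Bags: B1 = {1, 2, 8}  B2 = {1, 5, 8}  B3 = {1, 4, 5}  B4 = {1, 3, 4}  B5 = {1, 3, 6}  B6 = {1, 6, 7}
Tree: B1–B2, B2–B3, B3–B4, B4–B5, B5–B6

The largest bag has 3 vertices, giving width 2; this decomposition certifies tw(G) ≤ 2. The edges 1–2–8–5–4–3–6–7–1 form a cycle, so G is not a tree and its treewidth is at least 2. Combining the bounds, tw(G) = 2.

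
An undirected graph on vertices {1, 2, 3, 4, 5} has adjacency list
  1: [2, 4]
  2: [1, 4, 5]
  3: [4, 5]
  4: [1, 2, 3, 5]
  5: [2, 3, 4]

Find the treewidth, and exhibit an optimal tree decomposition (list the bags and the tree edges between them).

The largest bag has 3 vertices, giving width 2; this decomposition certifies tw(G) ≤ 2. For the lower bound, the 3 vertices {1, 2, 4} are pairwise adjacent, and any tree decomposition puts a clique entirely inside one bag — forcing width ≥ 2. The upper and lower bounds meet at 2, so that is the treewidth.

Treewidth 2.
Bags: B1 = {2, 4, 5}  B2 = {3, 4, 5}  B3 = {1, 2, 4}
Tree: B1–B2, B1–B3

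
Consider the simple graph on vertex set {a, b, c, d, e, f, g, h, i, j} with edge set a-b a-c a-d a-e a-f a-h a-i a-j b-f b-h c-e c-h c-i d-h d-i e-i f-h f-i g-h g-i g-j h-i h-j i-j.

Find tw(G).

A width-3 tree decomposition is:
Bags: B1 = {a, h, i, j}  B2 = {a, f, h, i}  B3 = {a, c, h, i}  B4 = {a, b, f, h}  B5 = {a, d, h, i}  B6 = {a, c, e, i}  B7 = {g, h, i, j}
Tree: B1–B2, B2–B3, B2–B4, B2–B5, B3–B6, B1–B7
Each bag holds 4 vertices, so the decomposition has width 3, which upper-bounds the treewidth. For the lower bound, the 4 vertices {a, c, e, i} are pairwise adjacent, and any tree decomposition puts a clique entirely inside one bag — forcing width ≥ 3. The upper and lower bounds meet at 3, so that is the treewidth.

3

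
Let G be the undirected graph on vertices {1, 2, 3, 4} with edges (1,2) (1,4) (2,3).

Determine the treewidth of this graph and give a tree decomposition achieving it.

Treewidth 1.
Bags: B1 = {2, 3}  B2 = {1, 2}  B3 = {1, 4}
Tree: B1–B2, B2–B3

Each bag holds 2 vertices, so the decomposition has width 1, which upper-bounds the treewidth. Any graph with an edge has treewidth ≥ 1, and G has the edge 3–2. Hence tw(G) = 1 exactly.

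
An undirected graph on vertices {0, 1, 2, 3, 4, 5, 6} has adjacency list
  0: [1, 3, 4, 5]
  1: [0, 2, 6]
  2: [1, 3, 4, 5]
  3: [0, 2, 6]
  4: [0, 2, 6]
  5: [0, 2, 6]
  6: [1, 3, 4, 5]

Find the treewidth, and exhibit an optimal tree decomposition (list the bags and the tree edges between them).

Every bag has size at most 4, so the width is 4 − 1 = 3 and tw(G) ≤ 3. For the lower bound: the 4 vertex sets {4,6}, {0,1}, {2}, {5} are disjoint, each induces a connected subgraph, and every pair is joined by at least one edge of G. Contracting each set to a single vertex therefore yields K_{4} as a minor, and since treewidth is minor-monotone, tw(G) ≥ tw(K_{4}) = 3. Hence tw(G) = 3 exactly.

Treewidth 3.
One optimal decomposition is:
Bags: B1 = {0, 2, 4, 6}  B2 = {0, 1, 2, 6}  B3 = {0, 2, 5, 6}  B4 = {0, 2, 3, 6}
Tree: B1–B2, B2–B3, B3–B4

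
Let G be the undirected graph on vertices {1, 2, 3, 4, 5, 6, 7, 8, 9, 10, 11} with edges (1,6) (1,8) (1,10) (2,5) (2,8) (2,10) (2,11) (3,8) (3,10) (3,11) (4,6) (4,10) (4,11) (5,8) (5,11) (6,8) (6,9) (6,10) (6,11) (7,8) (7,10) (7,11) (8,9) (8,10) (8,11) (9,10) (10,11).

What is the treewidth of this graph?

A width-3 tree decomposition is:
Bags: B1 = {6, 8, 10, 11}  B2 = {2, 8, 10, 11}  B3 = {3, 8, 10, 11}  B4 = {2, 5, 8, 11}  B5 = {7, 8, 10, 11}  B6 = {4, 6, 10, 11}  B7 = {6, 8, 9, 10}  B8 = {1, 6, 8, 10}
Tree: B1–B2, B1–B3, B2–B4, B1–B5, B1–B6, B1–B7, B7–B8
Every bag has size at most 4, so the width is 4 − 1 = 3 and tw(G) ≤ 3. For the lower bound, the 4 vertices {1, 6, 8, 10} are pairwise adjacent, and any tree decomposition puts a clique entirely inside one bag — forcing width ≥ 3. The upper and lower bounds meet at 3, so that is the treewidth.

3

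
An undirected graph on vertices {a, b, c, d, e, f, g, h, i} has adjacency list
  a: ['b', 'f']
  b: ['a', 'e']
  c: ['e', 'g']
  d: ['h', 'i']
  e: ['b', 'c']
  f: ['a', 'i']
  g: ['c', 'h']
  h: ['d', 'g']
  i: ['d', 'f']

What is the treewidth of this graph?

2

A width-2 tree decomposition is:
Bags: B1 = {a, b, e}  B2 = {a, c, e}  B3 = {a, c, g}  B4 = {a, g, h}  B5 = {a, d, h}  B6 = {a, d, i}  B7 = {a, f, i}
Tree: B1–B2, B2–B3, B3–B4, B4–B5, B5–B6, B6–B7
Every bag has size at most 3, so the width is 3 − 1 = 2 and tw(G) ≤ 2. For the lower bound, G contains the cycle a–b–e–c–g–h–d–i–f–a, so G is not a forest; only forests have treewidth ≤ 1, hence tw(G) ≥ 2. Therefore the treewidth is 2.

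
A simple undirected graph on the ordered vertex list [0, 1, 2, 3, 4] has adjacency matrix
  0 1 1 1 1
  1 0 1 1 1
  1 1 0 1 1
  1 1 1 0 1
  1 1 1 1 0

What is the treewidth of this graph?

A width-4 tree decomposition is:
Bags: B1 = {0, 1, 2, 3, 4}
Tree: (single bag)
A single bag containing all 5 vertices is trivially a valid decomposition of width 4. For the lower bound, the 5 vertices {0, 1, 2, 3, 4} are pairwise adjacent, and any tree decomposition puts a clique entirely inside one bag — forcing width ≥ 4. Therefore the treewidth is 4.

4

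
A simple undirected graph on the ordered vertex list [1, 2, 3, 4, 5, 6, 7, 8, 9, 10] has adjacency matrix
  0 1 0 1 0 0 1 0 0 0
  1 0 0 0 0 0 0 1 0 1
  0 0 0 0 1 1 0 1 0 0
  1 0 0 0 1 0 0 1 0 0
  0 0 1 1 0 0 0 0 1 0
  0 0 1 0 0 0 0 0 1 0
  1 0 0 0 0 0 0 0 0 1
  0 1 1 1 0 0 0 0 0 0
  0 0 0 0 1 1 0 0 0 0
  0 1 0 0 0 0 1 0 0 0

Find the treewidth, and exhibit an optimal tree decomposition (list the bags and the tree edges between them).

The largest bag has 3 vertices, giving width 2; this decomposition certifies tw(G) ≤ 2. For the lower bound, G contains the cycle 9–6–3–5–9, so G is not a forest; only forests have treewidth ≤ 1, hence tw(G) ≥ 2. Combining the bounds, tw(G) = 2.

Treewidth 2.
Bags: B1 = {5, 6, 9}  B2 = {3, 5, 6}  B3 = {3, 4, 5}  B4 = {3, 4, 8}  B5 = {1, 4, 8}  B6 = {1, 2, 8}  B7 = {1, 2, 7}  B8 = {2, 7, 10}
Tree: B1–B2, B2–B3, B3–B4, B4–B5, B5–B6, B6–B7, B7–B8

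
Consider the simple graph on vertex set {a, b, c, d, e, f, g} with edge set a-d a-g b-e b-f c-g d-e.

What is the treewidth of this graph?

A width-1 tree decomposition is:
Bags: B1 = {b, f}  B2 = {b, e}  B3 = {d, e}  B4 = {a, d}  B5 = {a, g}  B6 = {c, g}
Tree: B1–B2, B2–B3, B3–B4, B4–B5, B5–B6
Each bag holds 2 vertices, so the decomposition has width 1, which upper-bounds the treewidth. Any graph with an edge has treewidth ≥ 1, and G has the edge f–b. The upper and lower bounds meet at 1, so that is the treewidth.

1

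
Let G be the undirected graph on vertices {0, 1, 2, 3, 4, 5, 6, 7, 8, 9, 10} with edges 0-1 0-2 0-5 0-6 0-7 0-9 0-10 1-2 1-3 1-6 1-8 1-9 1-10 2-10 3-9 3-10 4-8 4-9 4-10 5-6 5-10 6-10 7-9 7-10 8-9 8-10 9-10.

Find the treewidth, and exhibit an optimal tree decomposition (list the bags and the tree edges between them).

Treewidth 3.
Bags: B1 = {0, 1, 9, 10}  B2 = {1, 8, 9, 10}  B3 = {0, 1, 6, 10}  B4 = {0, 7, 9, 10}  B5 = {1, 3, 9, 10}  B6 = {4, 8, 9, 10}  B7 = {0, 5, 6, 10}  B8 = {0, 1, 2, 10}
Tree: B1–B2, B1–B3, B1–B4, B2–B5, B2–B6, B3–B7, B1–B8

Each bag holds 4 vertices, so the decomposition has width 3, which upper-bounds the treewidth. On the other hand G contains the 4-clique {0, 1, 9, 10}. A clique must lie in a single bag of any decomposition, so no decomposition can have width below 3. Combining the bounds, tw(G) = 3.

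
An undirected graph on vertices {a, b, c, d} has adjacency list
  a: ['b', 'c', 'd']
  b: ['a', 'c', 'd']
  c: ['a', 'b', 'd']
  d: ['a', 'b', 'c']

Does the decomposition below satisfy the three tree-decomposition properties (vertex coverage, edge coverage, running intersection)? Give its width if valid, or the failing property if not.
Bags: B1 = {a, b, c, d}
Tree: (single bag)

Checking the three conditions: (i) the bags cover all of {a, b, c, d}; (ii) for each edge, some bag contains both endpoints; (iii) the bags containing any fixed vertex form a subtree. All hold, so the decomposition is valid with width 4 − 1 = 3.

Yes; width 3.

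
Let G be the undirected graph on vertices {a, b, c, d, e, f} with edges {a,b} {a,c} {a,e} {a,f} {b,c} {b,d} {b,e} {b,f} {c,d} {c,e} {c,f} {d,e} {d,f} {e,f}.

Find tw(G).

A width-4 tree decomposition is:
Bags: B1 = {a, b, c, e, f}  B2 = {b, c, d, e, f}
Tree: B1–B2
The largest bag has 5 vertices, giving width 4; this decomposition certifies tw(G) ≤ 4. On the other hand G contains the 5-clique {b, c, d, e, f}. A clique must lie in a single bag of any decomposition, so no decomposition can have width below 4. Combining the bounds, tw(G) = 4.

4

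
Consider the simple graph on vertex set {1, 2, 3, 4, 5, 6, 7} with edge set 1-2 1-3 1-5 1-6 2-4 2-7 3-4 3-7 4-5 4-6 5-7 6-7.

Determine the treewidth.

A width-3 tree decomposition is:
Bags: B1 = {1, 4, 6, 7}  B2 = {1, 2, 4, 7}  B3 = {1, 4, 5, 7}  B4 = {1, 3, 4, 7}
Tree: B1–B2, B2–B3, B3–B4
Each bag holds 4 vertices, so the decomposition has width 3, which upper-bounds the treewidth. For the lower bound: the 4 vertex sets {6,7}, {2,4}, {1}, {5} are disjoint, each induces a connected subgraph, and every pair is joined by at least one edge of G. Contracting each set to a single vertex therefore yields K_{4} as a minor, and since treewidth is minor-monotone, tw(G) ≥ tw(K_{4}) = 3. Combining the bounds, tw(G) = 3.

3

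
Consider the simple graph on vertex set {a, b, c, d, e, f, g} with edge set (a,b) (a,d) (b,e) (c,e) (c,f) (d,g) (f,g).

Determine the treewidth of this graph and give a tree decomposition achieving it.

Treewidth 2.
Bags: B1 = {a, b, e}  B2 = {a, c, e}  B3 = {a, c, f}  B4 = {a, f, g}  B5 = {a, d, g}
Tree: B1–B2, B2–B3, B3–B4, B4–B5

The largest bag has 3 vertices, giving width 2; this decomposition certifies tw(G) ≤ 2. For the lower bound, G contains the cycle a–b–e–c–f–g–d–a, so G is not a forest; only forests have treewidth ≤ 1, hence tw(G) ≥ 2. Combining the bounds, tw(G) = 2.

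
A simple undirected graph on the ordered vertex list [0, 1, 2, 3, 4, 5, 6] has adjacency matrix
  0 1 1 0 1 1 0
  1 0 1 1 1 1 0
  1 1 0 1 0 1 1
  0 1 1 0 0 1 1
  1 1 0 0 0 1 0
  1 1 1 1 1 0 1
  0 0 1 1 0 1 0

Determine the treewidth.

A width-3 tree decomposition is:
Bags: B1 = {0, 1, 2, 5}  B2 = {1, 2, 3, 5}  B3 = {2, 3, 5, 6}  B4 = {0, 1, 4, 5}
Tree: B1–B2, B2–B3, B1–B4
The largest bag has 4 vertices, giving width 3; this decomposition certifies tw(G) ≤ 3. Conversely, {0, 1, 2, 5} is a clique of size 4, and the vertices of any clique must share a bag in every tree decomposition; so some bag has ≥ 4 vertices and tw(G) ≥ 3. Therefore the treewidth is 3.

3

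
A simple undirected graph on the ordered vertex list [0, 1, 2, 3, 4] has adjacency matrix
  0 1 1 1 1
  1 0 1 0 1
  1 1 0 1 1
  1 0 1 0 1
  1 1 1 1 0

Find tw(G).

A width-3 tree decomposition is:
Bags: B1 = {0, 2, 3, 4}  B2 = {0, 1, 2, 4}
Tree: B1–B2
The largest bag has 4 vertices, giving width 3; this decomposition certifies tw(G) ≤ 3. Conversely, {0, 1, 2, 4} is a clique of size 4, and the vertices of any clique must share a bag in every tree decomposition; so some bag has ≥ 4 vertices and tw(G) ≥ 3. Hence tw(G) = 3 exactly.

3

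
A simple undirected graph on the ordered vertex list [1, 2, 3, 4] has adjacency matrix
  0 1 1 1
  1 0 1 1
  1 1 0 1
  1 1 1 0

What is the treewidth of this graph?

A width-3 tree decomposition is:
Bags: B1 = {1, 2, 3, 4}
Tree: (single bag)
A single bag containing all 4 vertices is trivially a valid decomposition of width 3. For the lower bound, the 4 vertices {1, 2, 3, 4} are pairwise adjacent, and any tree decomposition puts a clique entirely inside one bag — forcing width ≥ 3. Combining the bounds, tw(G) = 3.

3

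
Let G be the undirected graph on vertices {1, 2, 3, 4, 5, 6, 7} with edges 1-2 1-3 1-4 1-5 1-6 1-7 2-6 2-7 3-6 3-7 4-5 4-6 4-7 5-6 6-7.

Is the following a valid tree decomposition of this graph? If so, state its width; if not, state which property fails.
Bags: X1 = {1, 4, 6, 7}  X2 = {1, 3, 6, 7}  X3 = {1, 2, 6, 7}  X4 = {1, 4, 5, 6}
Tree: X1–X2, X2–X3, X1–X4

Yes; width 3.

Checking the three conditions: (i) the bags cover all of {1, 2, 3, 4, 5, 6, 7}; (ii) for each edge, some bag contains both endpoints; (iii) the bags containing any fixed vertex form a subtree. All hold, so the decomposition is valid with width 4 − 1 = 3.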